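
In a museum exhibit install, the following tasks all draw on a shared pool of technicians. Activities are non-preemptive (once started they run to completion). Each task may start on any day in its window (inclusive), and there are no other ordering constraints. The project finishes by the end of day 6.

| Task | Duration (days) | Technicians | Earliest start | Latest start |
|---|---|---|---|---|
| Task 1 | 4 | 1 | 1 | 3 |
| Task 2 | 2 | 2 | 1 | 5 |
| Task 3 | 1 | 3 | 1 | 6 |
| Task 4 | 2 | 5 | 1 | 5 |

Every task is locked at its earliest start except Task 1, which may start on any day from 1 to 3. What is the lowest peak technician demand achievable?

10

Task 1@1: d1:11  d2:8  d3:1  d4:1  d5:0  d6:0 → peak 11
Task 1@2: d1:10  d2:8  d3:1  d4:1  d5:1  d6:0 → peak 10
Task 1@3: d1:10  d2:7  d3:1  d4:1  d5:1  d6:1 → peak 10
Best is Task 1@2, peak 10.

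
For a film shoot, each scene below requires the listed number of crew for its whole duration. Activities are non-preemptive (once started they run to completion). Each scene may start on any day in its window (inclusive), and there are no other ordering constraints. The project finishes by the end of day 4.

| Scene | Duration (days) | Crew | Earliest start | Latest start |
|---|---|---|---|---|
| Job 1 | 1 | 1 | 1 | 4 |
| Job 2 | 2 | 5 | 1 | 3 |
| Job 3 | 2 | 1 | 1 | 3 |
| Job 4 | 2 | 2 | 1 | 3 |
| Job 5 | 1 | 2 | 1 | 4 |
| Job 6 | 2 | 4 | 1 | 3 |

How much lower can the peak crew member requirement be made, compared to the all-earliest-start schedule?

8

Early-start peak: d1:15  d2:12  d3:0  d4:0 ⇒ 15.
Leveled (Job 1@1, Job 2@1, Job 3@3, Job 4@2, Job 5@4, Job 6@3): d1:6  d2:7  d3:7  d4:7 ⇒ 7.
Reduction 15 − 7 = 8.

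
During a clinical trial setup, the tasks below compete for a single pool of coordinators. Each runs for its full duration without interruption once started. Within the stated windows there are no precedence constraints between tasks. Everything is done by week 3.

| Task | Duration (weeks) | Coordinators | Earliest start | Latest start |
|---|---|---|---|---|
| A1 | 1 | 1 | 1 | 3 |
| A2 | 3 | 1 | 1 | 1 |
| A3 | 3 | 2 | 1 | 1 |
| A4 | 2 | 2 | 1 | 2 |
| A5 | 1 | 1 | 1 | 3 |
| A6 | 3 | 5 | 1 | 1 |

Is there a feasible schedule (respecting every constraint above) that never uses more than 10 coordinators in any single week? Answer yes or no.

Schedule A1@1, A2@1, A3@1, A4@2, A5@1, A6@1: w1:10  w2:10  w3:10 — peak 10 ≤ 10.

yes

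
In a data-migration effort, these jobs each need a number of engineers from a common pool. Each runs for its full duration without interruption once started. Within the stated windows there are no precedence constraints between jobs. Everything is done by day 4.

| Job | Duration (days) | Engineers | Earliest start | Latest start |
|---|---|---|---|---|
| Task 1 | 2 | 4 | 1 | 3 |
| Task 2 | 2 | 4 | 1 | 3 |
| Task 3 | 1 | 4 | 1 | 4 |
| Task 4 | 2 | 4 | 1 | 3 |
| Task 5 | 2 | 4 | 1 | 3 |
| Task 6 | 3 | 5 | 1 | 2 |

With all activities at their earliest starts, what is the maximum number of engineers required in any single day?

25

Early-start schedule: Task 1@1, Task 2@1, Task 3@1, Task 4@1, Task 5@1, Task 6@1.
Load per day: day 1: 25, day 2: 21, day 3: 5, day 4: 0.
Peak is 25.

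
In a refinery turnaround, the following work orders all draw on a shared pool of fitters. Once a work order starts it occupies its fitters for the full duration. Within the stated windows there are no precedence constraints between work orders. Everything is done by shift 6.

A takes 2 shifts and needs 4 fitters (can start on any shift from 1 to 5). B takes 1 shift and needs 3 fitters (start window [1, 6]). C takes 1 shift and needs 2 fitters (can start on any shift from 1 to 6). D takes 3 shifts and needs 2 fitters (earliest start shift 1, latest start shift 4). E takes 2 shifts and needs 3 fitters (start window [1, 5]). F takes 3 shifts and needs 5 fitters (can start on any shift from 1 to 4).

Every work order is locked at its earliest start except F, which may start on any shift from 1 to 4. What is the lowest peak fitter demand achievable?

F@1: s1:19  s2:14  s3:7  s4:0  s5:0  s6:0 → peak 19
F@2: s1:14  s2:14  s3:7  s4:5  s5:0  s6:0 → peak 14
F@3: s1:14  s2:9  s3:7  s4:5  s5:5  s6:0 → peak 14
F@4: s1:14  s2:9  s3:2  s4:5  s5:5  s6:5 → peak 14
Best is F@2, peak 14.

14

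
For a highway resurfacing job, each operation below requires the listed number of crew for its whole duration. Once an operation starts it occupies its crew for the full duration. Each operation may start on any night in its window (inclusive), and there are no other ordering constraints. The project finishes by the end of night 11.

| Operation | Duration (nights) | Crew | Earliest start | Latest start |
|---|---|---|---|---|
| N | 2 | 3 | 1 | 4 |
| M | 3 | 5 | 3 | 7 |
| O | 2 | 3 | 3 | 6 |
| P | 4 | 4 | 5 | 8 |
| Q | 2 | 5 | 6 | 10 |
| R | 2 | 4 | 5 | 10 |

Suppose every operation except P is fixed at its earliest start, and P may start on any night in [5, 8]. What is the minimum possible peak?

9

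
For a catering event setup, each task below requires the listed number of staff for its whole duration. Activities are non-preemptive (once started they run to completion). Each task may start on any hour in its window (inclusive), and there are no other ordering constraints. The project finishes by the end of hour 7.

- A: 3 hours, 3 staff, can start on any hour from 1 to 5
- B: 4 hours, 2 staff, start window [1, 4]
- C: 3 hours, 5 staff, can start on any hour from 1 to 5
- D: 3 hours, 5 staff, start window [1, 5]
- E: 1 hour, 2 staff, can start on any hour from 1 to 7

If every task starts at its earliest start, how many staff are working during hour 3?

15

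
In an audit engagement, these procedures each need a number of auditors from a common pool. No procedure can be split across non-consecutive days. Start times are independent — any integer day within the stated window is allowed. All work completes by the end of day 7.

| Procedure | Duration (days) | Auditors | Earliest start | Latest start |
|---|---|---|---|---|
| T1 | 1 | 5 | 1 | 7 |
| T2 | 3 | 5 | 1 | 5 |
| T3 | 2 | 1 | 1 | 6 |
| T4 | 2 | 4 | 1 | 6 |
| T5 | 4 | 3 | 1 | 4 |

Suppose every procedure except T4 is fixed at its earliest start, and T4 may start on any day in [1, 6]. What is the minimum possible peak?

T4@1: d1:18  d2:13  d3:8  d4:3  d5:0  d6:0  d7:0 → peak 18
T4@2: d1:14  d2:13  d3:12  d4:3  d5:0  d6:0  d7:0 → peak 14
T4@3: d1:14  d2:9  d3:12  d4:7  d5:0  d6:0  d7:0 → peak 14
T4@4: d1:14  d2:9  d3:8  d4:7  d5:4  d6:0  d7:0 → peak 14
T4@5: d1:14  d2:9  d3:8  d4:3  d5:4  d6:4  d7:0 → peak 14
T4@6: d1:14  d2:9  d3:8  d4:3  d5:0  d6:4  d7:4 → peak 14
Best is T4@2, peak 14.

14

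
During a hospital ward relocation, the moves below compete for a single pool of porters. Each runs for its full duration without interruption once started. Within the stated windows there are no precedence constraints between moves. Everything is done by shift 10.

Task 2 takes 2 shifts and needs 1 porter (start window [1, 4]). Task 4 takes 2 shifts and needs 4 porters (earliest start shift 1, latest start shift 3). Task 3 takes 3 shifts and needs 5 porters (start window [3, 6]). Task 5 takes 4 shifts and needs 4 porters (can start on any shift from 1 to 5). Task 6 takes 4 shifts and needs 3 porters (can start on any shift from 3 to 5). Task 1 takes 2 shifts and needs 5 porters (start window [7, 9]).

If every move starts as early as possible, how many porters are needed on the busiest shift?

12

Early-start schedule: Task 2@1, Task 4@1, Task 3@3, Task 5@1, Task 6@3, Task 1@7.
Load per shift: shift 1: 9, shift 2: 9, shift 3: 12, shift 4: 12, shift 5: 8, shift 6: 3, shift 7: 5, shift 8: 5, shift 9: 0, shift 10: 0.
Peak is 12.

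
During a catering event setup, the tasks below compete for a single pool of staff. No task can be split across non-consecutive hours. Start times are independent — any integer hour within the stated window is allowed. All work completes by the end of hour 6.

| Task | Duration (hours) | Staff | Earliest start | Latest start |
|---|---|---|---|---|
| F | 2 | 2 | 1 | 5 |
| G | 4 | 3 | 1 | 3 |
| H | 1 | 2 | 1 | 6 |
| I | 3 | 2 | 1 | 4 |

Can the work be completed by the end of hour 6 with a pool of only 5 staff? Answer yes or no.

Schedule F@1, G@1, H@3, I@4: h1:5  h2:5  h3:5  h4:5  h5:2  h6:2 — peak 5 ≤ 5.

yes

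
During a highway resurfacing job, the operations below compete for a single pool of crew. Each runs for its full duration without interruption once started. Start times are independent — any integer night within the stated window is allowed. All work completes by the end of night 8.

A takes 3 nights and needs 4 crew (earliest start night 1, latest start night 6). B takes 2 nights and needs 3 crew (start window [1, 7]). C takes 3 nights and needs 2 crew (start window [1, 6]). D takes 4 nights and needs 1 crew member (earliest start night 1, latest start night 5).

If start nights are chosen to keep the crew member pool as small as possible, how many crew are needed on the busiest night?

4

Early-start (A@1, B@1, C@1, D@1) gives peak 10: n1:10  n2:10  n3:7  n4:1  n5:0  n6:0  n7:0  n8:0.
Shift B→4, C→6, D→4.
Schedule A@1, B@4, C@6, D@4: n1:4  n2:4  n3:4  n4:4  n5:4  n6:3  n7:3  n8:2 — peak 4.
Total crew member-nights = 28 over 8 nights ⇒ peak ≥ ⌈28/8⌉ = 4, so 4 is optimal.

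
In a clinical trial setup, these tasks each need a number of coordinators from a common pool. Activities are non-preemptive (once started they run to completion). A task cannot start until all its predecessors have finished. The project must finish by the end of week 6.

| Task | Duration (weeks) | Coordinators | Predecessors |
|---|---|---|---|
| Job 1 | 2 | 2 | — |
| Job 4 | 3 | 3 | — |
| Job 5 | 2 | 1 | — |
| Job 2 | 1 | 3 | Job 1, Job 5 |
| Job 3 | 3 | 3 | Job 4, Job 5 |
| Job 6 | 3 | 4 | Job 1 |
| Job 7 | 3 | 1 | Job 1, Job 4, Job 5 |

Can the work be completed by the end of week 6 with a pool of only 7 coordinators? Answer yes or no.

no

The minimum achievable peak is 8; 7 < 8, so no feasible schedule stays within the cap.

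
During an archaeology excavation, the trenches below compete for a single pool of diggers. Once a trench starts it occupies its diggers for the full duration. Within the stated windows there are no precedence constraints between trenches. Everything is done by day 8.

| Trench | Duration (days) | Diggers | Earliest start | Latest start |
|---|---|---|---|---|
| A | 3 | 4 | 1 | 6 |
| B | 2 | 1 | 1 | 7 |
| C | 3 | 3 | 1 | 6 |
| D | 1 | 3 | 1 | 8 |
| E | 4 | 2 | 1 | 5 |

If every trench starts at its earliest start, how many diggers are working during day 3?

9

At early start, day 3 has: A, C, E.
Demand: 4 + 3 + 2 = 9.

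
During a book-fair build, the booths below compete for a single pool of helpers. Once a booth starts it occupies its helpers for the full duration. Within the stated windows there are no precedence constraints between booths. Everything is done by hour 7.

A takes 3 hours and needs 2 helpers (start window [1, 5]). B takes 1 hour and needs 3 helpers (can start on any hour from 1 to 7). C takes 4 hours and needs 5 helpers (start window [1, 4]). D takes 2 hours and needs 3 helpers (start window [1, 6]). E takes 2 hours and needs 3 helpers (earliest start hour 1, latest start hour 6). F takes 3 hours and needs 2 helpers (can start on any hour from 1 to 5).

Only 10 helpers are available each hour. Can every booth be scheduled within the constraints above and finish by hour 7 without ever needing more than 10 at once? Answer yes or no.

yes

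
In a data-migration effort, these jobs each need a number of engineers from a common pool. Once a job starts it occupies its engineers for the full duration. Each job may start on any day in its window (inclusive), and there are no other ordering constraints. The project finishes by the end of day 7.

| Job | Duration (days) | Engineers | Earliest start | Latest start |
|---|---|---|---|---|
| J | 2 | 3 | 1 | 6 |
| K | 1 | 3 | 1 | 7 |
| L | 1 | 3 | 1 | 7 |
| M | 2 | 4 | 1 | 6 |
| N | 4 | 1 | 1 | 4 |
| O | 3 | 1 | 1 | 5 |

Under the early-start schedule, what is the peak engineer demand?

15

Early-start schedule: J@1, K@1, L@1, M@1, N@1, O@1.
Load per day: day 1: 15, day 2: 9, day 3: 2, day 4: 1, day 5: 0, day 6: 0, day 7: 0.
Peak is 15.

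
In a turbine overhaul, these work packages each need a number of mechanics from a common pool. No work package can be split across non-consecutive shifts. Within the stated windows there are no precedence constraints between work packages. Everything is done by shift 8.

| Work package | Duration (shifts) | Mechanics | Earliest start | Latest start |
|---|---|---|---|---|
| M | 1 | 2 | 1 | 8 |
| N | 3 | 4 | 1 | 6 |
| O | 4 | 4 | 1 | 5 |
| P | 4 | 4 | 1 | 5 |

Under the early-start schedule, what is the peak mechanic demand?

Early-start schedule: M@1, N@1, O@1, P@1.
Load per shift: shift 1: 14, shift 2: 12, shift 3: 12, shift 4: 8, shift 5: 0, shift 6: 0, shift 7: 0, shift 8: 0.
Peak is 14.

14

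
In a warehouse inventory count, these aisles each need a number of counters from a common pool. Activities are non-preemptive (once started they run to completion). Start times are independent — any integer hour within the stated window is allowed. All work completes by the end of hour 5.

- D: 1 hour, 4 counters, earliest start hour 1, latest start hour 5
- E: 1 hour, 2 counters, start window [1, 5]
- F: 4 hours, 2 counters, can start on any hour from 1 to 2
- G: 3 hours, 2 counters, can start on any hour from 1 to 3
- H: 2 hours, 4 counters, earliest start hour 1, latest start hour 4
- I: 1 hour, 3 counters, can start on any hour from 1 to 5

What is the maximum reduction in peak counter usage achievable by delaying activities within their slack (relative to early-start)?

10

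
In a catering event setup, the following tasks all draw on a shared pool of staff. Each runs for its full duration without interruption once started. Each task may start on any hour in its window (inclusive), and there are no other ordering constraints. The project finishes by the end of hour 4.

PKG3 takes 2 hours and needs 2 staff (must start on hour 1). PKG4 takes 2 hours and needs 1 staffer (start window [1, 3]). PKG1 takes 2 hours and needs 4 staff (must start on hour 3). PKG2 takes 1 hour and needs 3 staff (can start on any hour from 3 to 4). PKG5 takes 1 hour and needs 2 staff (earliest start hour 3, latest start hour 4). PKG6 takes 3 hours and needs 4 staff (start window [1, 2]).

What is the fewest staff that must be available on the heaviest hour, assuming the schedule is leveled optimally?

Early-start (PKG3@1, PKG4@1, PKG1@3, PKG2@3, PKG5@3, PKG6@1) gives peak 13: h1:7  h2:7  h3:13  h4:4.
Shift PKG2→4, PKG5→4.
Schedule PKG3@1, PKG4@1, PKG1@3, PKG2@4, PKG5@4, PKG6@1: h1:7  h2:7  h3:8  h4:9 — peak 9.
No arrangement of the 24 feasible schedules does better.

9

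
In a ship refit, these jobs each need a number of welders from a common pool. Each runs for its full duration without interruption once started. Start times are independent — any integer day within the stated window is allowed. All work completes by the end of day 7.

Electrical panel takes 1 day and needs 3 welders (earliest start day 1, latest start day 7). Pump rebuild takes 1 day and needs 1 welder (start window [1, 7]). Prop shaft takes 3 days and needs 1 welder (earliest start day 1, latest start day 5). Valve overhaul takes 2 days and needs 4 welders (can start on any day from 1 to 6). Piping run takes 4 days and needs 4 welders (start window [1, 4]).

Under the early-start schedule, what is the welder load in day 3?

At early start, day 3 has: Prop shaft, Piping run.
Demand: 1 + 4 = 5.

5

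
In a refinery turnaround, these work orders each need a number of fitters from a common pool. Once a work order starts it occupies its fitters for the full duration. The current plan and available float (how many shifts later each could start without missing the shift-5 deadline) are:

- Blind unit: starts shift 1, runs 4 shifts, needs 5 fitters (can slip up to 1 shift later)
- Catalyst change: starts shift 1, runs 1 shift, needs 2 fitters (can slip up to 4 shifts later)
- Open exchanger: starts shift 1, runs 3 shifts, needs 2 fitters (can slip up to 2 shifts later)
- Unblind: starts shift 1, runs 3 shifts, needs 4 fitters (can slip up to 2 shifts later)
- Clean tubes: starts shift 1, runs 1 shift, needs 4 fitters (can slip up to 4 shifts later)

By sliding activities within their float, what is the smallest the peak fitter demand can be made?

Early-start (Blind unit@1, Catalyst change@1, Open exchanger@1, Unblind@1, Clean tubes@1) gives peak 17: s1:17  s2:11  s3:11  s4:5  s5:0.
Shift Unblind→2, Clean tubes→5.
Schedule Blind unit@1, Catalyst change@1, Open exchanger@1, Unblind@2, Clean tubes@5: s1:9  s2:11  s3:11  s4:9  s5:4 — peak 11.

11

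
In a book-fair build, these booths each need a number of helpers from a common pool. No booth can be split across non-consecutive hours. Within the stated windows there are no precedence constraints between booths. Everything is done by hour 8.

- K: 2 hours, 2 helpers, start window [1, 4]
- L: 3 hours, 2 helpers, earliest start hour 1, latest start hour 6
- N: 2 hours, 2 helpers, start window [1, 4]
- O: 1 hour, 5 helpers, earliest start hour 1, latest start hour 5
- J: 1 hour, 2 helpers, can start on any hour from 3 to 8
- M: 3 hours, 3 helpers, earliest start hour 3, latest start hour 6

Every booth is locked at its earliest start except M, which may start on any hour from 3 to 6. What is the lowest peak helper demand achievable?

11

M@3: h1:11  h2:6  h3:7  h4:3  h5:3  h6:0  h7:0  h8:0 → peak 11
M@4: h1:11  h2:6  h3:4  h4:3  h5:3  h6:3  h7:0  h8:0 → peak 11
M@5: h1:11  h2:6  h3:4  h4:0  h5:3  h6:3  h7:3  h8:0 → peak 11
M@6: h1:11  h2:6  h3:4  h4:0  h5:0  h6:3  h7:3  h8:3 → peak 11
Best is M@3, peak 11.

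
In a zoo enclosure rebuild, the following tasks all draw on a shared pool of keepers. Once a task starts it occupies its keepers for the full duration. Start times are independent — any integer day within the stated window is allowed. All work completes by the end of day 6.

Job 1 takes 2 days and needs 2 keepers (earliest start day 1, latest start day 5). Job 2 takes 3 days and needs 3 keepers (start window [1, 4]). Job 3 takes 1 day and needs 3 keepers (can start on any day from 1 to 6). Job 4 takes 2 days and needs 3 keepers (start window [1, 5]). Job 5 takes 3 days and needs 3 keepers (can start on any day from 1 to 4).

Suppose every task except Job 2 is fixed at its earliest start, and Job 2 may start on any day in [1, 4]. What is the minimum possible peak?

11

Job 2@1: d1:14  d2:11  d3:6  d4:0  d5:0  d6:0 → peak 14
Job 2@2: d1:11  d2:11  d3:6  d4:3  d5:0  d6:0 → peak 11
Job 2@3: d1:11  d2:8  d3:6  d4:3  d5:3  d6:0 → peak 11
Job 2@4: d1:11  d2:8  d3:3  d4:3  d5:3  d6:3 → peak 11
Best is Job 2@2, peak 11.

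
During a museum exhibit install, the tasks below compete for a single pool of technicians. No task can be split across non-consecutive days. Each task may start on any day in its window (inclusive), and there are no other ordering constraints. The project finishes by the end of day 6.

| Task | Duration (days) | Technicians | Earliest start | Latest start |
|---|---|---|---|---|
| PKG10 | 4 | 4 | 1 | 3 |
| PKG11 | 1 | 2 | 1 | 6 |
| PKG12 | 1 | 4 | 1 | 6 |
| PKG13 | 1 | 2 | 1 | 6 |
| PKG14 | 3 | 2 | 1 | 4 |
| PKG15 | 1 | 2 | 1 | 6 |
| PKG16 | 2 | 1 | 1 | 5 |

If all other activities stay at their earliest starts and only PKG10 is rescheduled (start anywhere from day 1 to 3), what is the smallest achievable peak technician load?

13

PKG10@1: d1:17  d2:7  d3:6  d4:4  d5:0  d6:0 → peak 17
PKG10@2: d1:13  d2:7  d3:6  d4:4  d5:4  d6:0 → peak 13
PKG10@3: d1:13  d2:3  d3:6  d4:4  d5:4  d6:4 → peak 13
Best is PKG10@2, peak 13.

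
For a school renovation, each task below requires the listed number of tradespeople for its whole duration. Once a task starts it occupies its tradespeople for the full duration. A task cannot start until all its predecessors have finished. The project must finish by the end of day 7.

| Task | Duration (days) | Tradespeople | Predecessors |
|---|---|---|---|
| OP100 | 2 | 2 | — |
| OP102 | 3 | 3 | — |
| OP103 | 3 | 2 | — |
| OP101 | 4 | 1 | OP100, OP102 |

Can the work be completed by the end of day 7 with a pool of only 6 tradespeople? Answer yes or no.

yes

Schedule OP100@1, OP102@1, OP103@3, OP101@4: d1:5  d2:5  d3:5  d4:3  d5:3  d6:1  d7:1 — peak 5 ≤ 6.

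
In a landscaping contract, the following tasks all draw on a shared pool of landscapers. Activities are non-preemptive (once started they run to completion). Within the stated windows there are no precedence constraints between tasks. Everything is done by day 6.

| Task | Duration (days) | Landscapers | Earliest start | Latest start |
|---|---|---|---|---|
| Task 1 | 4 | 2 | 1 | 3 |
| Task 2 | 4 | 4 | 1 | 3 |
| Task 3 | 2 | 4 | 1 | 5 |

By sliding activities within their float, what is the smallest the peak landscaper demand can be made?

6

Early-start (Task 1@1, Task 2@1, Task 3@1) gives peak 10: d1:10  d2:10  d3:6  d4:6  d5:0  d6:0.
Shift Task 3→5.
Schedule Task 1@1, Task 2@1, Task 3@5: d1:6  d2:6  d3:6  d4:6  d5:4  d6:4 — peak 6.
Total landscaper-days = 32 over 6 days ⇒ peak ≥ ⌈32/6⌉ = 6, so 6 is optimal.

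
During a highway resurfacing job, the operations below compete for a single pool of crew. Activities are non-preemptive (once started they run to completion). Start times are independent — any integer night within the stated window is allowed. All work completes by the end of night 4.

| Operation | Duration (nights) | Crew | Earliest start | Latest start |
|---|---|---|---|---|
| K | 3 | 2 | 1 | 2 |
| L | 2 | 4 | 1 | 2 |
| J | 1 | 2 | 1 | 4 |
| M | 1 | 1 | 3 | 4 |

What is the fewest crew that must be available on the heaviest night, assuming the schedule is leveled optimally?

Early-start (K@1, L@1, J@1, M@3) gives peak 8: n1:8  n2:6  n3:3  n4:0.
Shift J→3.
Schedule K@1, L@1, J@3, M@3: n1:6  n2:6  n3:5  n4:0 — peak 6.

6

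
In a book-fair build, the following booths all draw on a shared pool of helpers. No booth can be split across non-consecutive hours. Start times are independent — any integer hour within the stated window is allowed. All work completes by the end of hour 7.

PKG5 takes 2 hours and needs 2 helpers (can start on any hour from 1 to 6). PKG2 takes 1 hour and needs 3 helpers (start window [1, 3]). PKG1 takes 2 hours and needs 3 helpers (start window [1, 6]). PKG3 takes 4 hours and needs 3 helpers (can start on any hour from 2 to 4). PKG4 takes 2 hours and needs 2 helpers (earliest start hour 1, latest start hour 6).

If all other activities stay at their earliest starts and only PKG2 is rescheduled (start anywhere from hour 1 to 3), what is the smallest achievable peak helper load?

10

PKG2@1: h1:10  h2:10  h3:3  h4:3  h5:3  h6:0  h7:0 → peak 10
PKG2@2: h1:7  h2:13  h3:3  h4:3  h5:3  h6:0  h7:0 → peak 13
PKG2@3: h1:7  h2:10  h3:6  h4:3  h5:3  h6:0  h7:0 → peak 10
Best is PKG2@1, peak 10.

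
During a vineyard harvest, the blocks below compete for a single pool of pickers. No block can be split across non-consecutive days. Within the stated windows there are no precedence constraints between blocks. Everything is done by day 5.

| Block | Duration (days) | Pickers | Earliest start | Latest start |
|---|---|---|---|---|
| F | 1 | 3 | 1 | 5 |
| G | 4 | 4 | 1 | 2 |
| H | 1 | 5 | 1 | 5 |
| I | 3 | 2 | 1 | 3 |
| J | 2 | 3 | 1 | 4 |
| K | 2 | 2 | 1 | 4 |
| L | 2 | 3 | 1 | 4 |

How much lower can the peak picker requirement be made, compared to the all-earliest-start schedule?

Early-start peak: d1:22  d2:14  d3:6  d4:4  d5:0 ⇒ 22.
Leveled (F@1, G@1, H@5, I@1, J@2, K@4, L@4): d1:9  d2:9  d3:9  d4:9  d5:10 ⇒ 10.
Reduction 22 − 10 = 12.

12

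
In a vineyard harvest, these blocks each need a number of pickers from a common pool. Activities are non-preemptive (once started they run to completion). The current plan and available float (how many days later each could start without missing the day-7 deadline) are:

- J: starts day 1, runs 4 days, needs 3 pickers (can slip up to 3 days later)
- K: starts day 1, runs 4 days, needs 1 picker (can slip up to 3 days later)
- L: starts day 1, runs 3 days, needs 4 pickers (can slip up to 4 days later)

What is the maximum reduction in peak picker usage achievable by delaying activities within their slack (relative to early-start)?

4

Early-start peak: d1:8  d2:8  d3:8  d4:4  d5:0  d6:0  d7:0 ⇒ 8.
Leveled (J@1, K@1, L@5): d1:4  d2:4  d3:4  d4:4  d5:4  d6:4  d7:4 ⇒ 4.
Reduction 8 − 4 = 4.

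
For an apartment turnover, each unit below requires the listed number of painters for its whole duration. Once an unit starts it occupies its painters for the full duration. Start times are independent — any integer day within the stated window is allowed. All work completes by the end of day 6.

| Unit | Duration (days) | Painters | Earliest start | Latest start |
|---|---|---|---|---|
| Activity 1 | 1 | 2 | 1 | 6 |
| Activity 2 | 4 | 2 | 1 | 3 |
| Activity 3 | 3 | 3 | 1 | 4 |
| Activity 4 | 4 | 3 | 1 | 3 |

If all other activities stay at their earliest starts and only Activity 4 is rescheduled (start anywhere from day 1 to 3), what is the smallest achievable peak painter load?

Activity 4@1: d1:10  d2:8  d3:8  d4:5  d5:0  d6:0 → peak 10
Activity 4@2: d1:7  d2:8  d3:8  d4:5  d5:3  d6:0 → peak 8
Activity 4@3: d1:7  d2:5  d3:8  d4:5  d5:3  d6:3 → peak 8
Best is Activity 4@2, peak 8.

8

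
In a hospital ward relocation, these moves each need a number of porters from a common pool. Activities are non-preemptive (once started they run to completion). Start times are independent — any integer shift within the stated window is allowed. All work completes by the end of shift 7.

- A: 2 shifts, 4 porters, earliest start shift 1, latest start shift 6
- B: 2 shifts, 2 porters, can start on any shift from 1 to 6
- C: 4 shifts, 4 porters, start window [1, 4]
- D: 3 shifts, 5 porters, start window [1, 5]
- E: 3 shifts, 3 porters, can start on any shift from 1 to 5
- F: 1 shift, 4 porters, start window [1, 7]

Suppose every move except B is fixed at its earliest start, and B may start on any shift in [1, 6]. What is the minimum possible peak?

B@1: s1:22  s2:18  s3:12  s4:4  s5:0  s6:0  s7:0 → peak 22
B@2: s1:20  s2:18  s3:14  s4:4  s5:0  s6:0  s7:0 → peak 20
B@3: s1:20  s2:16  s3:14  s4:6  s5:0  s6:0  s7:0 → peak 20
B@4: s1:20  s2:16  s3:12  s4:6  s5:2  s6:0  s7:0 → peak 20
B@5: s1:20  s2:16  s3:12  s4:4  s5:2  s6:2  s7:0 → peak 20
B@6: s1:20  s2:16  s3:12  s4:4  s5:0  s6:2  s7:2 → peak 20
Best is B@2, peak 20.

20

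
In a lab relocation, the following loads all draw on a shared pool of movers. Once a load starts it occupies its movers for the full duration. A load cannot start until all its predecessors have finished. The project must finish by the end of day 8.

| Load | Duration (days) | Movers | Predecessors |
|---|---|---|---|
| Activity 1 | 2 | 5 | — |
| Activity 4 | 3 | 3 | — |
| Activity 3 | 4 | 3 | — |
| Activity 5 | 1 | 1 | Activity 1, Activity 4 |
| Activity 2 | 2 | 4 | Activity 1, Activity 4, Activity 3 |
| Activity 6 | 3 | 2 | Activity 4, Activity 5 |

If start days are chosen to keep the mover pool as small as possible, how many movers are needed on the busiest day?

8

Early-start (Activity 1@1, Activity 4@1, Activity 3@1, Activity 5@4, Activity 2@5, Activity 6@5) gives peak 11: d1:11  d2:11  d3:6  d4:4  d5:6  d6:6  d7:2  d8:0.
Shift Activity 3→3, Activity 2→7.
Schedule Activity 1@1, Activity 4@1, Activity 3@3, Activity 5@4, Activity 2@7, Activity 6@5: d1:8  d2:8  d3:6  d4:4  d5:5  d6:5  d7:6  d8:4 — peak 8.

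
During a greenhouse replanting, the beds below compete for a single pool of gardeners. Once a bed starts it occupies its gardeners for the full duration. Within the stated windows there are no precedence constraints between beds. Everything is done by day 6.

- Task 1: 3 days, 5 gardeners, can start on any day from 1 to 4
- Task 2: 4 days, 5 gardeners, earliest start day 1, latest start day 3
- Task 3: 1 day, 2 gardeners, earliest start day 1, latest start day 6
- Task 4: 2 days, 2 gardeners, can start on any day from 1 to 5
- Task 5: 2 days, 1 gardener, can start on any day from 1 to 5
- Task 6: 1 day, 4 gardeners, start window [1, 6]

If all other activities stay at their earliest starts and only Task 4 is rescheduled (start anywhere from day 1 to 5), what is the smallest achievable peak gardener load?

Task 4@1: d1:19  d2:13  d3:10  d4:5  d5:0  d6:0 → peak 19
Task 4@2: d1:17  d2:13  d3:12  d4:5  d5:0  d6:0 → peak 17
Task 4@3: d1:17  d2:11  d3:12  d4:7  d5:0  d6:0 → peak 17
Task 4@4: d1:17  d2:11  d3:10  d4:7  d5:2  d6:0 → peak 17
Task 4@5: d1:17  d2:11  d3:10  d4:5  d5:2  d6:2 → peak 17
Best is Task 4@2, peak 17.

17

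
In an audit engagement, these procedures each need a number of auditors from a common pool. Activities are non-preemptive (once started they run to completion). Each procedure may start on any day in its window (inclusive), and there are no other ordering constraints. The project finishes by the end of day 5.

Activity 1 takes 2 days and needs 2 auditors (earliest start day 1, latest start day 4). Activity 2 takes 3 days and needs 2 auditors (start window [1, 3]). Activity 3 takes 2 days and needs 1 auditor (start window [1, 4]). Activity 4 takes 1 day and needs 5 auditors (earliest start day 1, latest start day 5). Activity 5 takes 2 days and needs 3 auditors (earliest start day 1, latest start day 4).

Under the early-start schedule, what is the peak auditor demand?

Early-start schedule: Activity 1@1, Activity 2@1, Activity 3@1, Activity 4@1, Activity 5@1.
Load per day: day 1: 13, day 2: 8, day 3: 2, day 4: 0, day 5: 0.
Peak is 13.

13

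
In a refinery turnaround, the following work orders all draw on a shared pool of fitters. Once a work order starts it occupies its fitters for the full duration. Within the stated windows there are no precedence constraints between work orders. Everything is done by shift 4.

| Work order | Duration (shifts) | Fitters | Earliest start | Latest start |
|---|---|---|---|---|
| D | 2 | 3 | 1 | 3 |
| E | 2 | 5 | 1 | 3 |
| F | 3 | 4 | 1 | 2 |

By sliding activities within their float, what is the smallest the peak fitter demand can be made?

Early-start (D@1, E@1, F@1) gives peak 12: s1:12  s2:12  s3:4  s4:0.
Shift E→3.
Schedule D@1, E@3, F@1: s1:7  s2:7  s3:9  s4:5 — peak 9.
No arrangement of the 18 feasible schedules does better.

9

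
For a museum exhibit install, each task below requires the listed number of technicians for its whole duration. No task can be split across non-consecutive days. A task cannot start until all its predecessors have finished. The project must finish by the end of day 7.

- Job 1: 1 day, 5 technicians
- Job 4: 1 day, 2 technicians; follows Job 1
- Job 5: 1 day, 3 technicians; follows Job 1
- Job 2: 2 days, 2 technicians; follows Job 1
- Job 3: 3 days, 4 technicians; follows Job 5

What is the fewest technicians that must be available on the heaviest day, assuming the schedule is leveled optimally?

Early-start (Job 1@1, Job 4@2, Job 5@2, Job 2@2, Job 3@3) gives peak 7: d1:5  d2:7  d3:6  d4:4  d5:4  d6:0  d7:0.
Shift Job 2→3, Job 3→5.
Schedule Job 1@1, Job 4@2, Job 5@2, Job 2@3, Job 3@5: d1:5  d2:5  d3:2  d4:2  d5:4  d6:4  d7:4 — peak 5.

5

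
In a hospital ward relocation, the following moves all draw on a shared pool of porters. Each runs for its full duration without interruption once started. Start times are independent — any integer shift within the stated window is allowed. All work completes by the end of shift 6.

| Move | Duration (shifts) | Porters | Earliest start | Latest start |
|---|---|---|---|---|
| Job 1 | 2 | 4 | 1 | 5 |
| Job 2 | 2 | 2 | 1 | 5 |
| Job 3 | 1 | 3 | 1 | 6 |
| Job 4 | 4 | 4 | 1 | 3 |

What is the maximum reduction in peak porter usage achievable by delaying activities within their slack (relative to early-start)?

6

Early-start peak: s1:13  s2:10  s3:4  s4:4  s5:0  s6:0 ⇒ 13.
Leveled (Job 1@1, Job 2@1, Job 3@3, Job 4@3): s1:6  s2:6  s3:7  s4:4  s5:4  s6:4 ⇒ 7.
Reduction 13 − 7 = 6.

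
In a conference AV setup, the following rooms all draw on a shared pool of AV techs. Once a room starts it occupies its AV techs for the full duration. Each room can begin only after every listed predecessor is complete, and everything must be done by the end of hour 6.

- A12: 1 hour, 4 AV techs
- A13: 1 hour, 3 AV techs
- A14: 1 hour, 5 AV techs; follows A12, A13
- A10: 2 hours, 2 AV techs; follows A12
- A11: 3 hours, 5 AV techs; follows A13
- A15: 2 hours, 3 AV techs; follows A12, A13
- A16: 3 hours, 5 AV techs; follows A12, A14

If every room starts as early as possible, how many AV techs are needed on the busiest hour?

15

Early-start schedule: A12@1, A13@1, A14@2, A10@2, A11@2, A15@2, A16@3.
Load per hour: hour 1: 7, hour 2: 15, hour 3: 15, hour 4: 10, hour 5: 5, hour 6: 0.
Peak is 15.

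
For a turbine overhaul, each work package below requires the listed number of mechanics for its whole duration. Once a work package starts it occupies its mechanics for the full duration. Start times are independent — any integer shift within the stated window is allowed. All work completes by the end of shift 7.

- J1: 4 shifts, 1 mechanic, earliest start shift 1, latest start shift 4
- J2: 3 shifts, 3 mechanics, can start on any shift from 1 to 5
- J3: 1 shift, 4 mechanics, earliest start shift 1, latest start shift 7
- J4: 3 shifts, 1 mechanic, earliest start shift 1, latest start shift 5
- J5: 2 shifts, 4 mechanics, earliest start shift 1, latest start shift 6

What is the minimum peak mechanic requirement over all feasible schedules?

5

Early-start (J1@1, J2@1, J3@1, J4@1, J5@1) gives peak 13: s1:13  s2:9  s3:5  s4:1  s5:0  s6:0  s7:0.
Shift J3→4, J5→5.
Schedule J1@1, J2@1, J3@4, J4@1, J5@5: s1:5  s2:5  s3:5  s4:5  s5:4  s6:4  s7:0 — peak 5.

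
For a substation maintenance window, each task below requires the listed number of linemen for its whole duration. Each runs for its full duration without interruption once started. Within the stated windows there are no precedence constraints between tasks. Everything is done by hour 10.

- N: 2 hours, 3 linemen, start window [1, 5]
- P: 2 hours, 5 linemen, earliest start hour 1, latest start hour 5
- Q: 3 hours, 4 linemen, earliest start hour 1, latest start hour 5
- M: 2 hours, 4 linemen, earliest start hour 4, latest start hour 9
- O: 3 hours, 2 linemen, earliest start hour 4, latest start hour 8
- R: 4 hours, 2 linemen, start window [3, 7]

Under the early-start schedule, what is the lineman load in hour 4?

8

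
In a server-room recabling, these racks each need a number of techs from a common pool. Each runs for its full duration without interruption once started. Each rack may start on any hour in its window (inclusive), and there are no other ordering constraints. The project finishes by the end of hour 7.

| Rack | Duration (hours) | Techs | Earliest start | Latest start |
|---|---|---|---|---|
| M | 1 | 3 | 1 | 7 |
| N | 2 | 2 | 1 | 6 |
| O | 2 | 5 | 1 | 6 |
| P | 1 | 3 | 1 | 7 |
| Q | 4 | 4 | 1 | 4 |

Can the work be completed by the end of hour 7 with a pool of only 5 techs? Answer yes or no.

no

Total tech-hours = 36; over 7 hours the average is 36/7 > 5, so some hour must exceed 5.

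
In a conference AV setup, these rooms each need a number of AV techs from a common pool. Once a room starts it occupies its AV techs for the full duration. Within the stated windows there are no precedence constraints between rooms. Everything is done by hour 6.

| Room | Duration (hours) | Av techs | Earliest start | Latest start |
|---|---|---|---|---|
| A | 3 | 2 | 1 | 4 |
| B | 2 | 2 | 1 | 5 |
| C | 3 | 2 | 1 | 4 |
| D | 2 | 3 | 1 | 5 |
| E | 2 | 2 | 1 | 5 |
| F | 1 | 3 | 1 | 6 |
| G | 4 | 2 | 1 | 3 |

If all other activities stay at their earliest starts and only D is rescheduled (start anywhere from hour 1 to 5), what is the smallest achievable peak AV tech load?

13

D@1: h1:16  h2:13  h3:6  h4:2  h5:0  h6:0 → peak 16
D@2: h1:13  h2:13  h3:9  h4:2  h5:0  h6:0 → peak 13
D@3: h1:13  h2:10  h3:9  h4:5  h5:0  h6:0 → peak 13
D@4: h1:13  h2:10  h3:6  h4:5  h5:3  h6:0 → peak 13
D@5: h1:13  h2:10  h3:6  h4:2  h5:3  h6:3 → peak 13
Best is D@2, peak 13.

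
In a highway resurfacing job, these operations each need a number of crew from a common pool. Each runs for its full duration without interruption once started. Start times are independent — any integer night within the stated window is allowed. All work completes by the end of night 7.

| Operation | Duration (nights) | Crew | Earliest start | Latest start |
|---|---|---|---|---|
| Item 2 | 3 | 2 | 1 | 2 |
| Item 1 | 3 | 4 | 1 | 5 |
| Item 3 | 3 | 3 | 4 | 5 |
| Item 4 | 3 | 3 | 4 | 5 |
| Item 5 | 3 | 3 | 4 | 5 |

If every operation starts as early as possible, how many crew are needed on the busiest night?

9

Early-start schedule: Item 2@1, Item 1@1, Item 3@4, Item 4@4, Item 5@4.
Load per night: night 1: 6, night 2: 6, night 3: 6, night 4: 9, night 5: 9, night 6: 9, night 7: 0.
Peak is 9.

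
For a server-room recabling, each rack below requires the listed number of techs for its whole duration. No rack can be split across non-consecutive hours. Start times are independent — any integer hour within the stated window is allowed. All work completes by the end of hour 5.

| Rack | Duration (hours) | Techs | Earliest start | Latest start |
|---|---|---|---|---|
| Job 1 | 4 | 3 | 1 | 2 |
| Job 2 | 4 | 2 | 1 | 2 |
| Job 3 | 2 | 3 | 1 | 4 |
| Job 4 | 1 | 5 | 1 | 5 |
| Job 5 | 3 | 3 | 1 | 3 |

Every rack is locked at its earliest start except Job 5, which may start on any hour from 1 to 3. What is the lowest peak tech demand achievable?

Job 5@1: h1:16  h2:11  h3:8  h4:5  h5:0 → peak 16
Job 5@2: h1:13  h2:11  h3:8  h4:8  h5:0 → peak 13
Job 5@3: h1:13  h2:8  h3:8  h4:8  h5:3 → peak 13
Best is Job 5@2, peak 13.

13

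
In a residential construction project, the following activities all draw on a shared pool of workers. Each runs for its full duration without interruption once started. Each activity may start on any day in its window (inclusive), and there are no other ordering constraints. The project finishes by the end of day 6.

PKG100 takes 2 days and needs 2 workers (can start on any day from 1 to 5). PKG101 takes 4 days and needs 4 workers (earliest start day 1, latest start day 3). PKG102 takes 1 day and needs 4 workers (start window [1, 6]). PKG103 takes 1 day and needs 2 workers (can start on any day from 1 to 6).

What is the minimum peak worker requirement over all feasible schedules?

6

Early-start (PKG100@1, PKG101@1, PKG102@1, PKG103@1) gives peak 12: d1:12  d2:6  d3:4  d4:4  d5:0  d6:0.
Shift PKG102→5, PKG103→3.
Schedule PKG100@1, PKG101@1, PKG102@5, PKG103@3: d1:6  d2:6  d3:6  d4:4  d5:4  d6:0 — peak 6.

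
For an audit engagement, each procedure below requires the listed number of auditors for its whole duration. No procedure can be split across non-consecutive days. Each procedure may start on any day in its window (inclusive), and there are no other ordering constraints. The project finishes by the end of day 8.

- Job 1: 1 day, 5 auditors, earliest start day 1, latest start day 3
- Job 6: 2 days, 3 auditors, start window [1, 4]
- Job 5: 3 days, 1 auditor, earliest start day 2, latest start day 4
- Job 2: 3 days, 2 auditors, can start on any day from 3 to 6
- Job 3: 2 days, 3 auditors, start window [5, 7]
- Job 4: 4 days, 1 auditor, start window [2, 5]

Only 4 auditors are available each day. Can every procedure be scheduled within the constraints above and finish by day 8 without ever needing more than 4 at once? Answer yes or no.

no

The minimum achievable peak is 5; 4 < 5, so no feasible schedule stays within the cap.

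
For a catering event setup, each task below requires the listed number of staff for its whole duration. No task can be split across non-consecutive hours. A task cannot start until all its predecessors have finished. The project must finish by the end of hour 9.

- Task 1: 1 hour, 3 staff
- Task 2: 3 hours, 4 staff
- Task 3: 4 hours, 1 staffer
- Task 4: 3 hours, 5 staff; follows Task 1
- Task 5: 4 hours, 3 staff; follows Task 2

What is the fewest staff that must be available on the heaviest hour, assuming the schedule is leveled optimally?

Early-start (Task 1@1, Task 2@1, Task 3@1, Task 4@2, Task 5@4) gives peak 10: h1:8  h2:10  h3:10  h4:9  h5:3  h6:3  h7:3  h8:0  h9:0.
Shift Task 4→4, Task 5→5.
Schedule Task 1@1, Task 2@1, Task 3@1, Task 4@4, Task 5@5: h1:8  h2:5  h3:5  h4:6  h5:8  h6:8  h7:3  h8:3  h9:0 — peak 8.

8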